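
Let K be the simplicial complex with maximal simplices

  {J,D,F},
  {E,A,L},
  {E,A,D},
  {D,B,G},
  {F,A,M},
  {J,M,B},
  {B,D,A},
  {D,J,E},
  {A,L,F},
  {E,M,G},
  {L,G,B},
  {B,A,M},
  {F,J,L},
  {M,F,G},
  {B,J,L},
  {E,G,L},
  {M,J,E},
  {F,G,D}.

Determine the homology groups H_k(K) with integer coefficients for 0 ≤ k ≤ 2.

Fix the vertex order A < B < D < E < F < G < J < L < M and write every simplex with vertices in increasing order. Then dim K = 2 and the simplices of K are:

  0-simplices (9): A, B, D, E, F, G, J, L, M
  1-simplices (27): AB, AD, AE, AF, AL, AM, BD, BG, BJ, BL, BM, DE, DF, DG, DJ, EG, EJ, EL, EM, FG, FJ, FL, FM, GL, GM, JL, JM
  2-simplices (18): ABD, ABM, ADE, AEL, AFL, AFM, BDG, BGL, BJL, BJM, DEJ, DFG, DFJ, EGL, EGM, EJM, FGM, FJL

Hence C_0 ≅ Z^9, C_1 ≅ Z^27, C_2 ≅ Z^18.

The boundary map ∂_1: C_1 → C_0 sends each edge [p,q] (with p < q) to q − p.
The resulting 9×27 matrix has rank 8, and its Smith normal form has invariant factors (1,1,1,1,1,1,1,1).

Boundary ∂_2: C_2 → C_1 acts by ∂[p,q,r] = [q,r] − [p,r] + [p,q]. For instance
  ∂ABM = BM − AM + AB,
  ∂ABD = BD − AD + AB.
The resulting 27×18 matrix has rank 17, and its Smith normal form has invariant factors (1,1,1,1,1,1,1,1,1,1,1,1,1,1,1,1,1).

Computing H_k = (kernel of ∂_k) / (image of ∂_{k+1}):

  H_0: rank C_0 − rank ∂_1 = 9 − 8 = 1, and the invariant factors of ∂_1 are all 1, so H_0 = Z.
  H_1: rank ker ∂_1 − rank ∂_2 = (27 − 8) − 17 = 2, and the invariant factors of ∂_2 are all 1, so H_1 = Z^2.
  H_2: rank ker ∂_2 − rank ∂_3 = (18 − 17) − 0 = 1, and there is no ∂_3, so H_2 = Z.

(K is a triangulation of the torus T^2.)

H_0 ≅ Z,  H_1 ≅ Z^2,  H_2 ≅ Z.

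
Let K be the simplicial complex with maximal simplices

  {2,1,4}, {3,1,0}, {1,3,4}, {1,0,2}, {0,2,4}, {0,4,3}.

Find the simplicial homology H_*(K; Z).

K has 5 vertices, 9 edges, 6 triangles.
rank ∂_0 = 0, rank ∂_1 = 4 ⇒ b_0 = 5 − 0 − 4 = 1; all invariant factors of ∂_1 are 1 so no torsion. So H_0 ≅ Z.
rank ∂_1 = 4, rank ∂_2 = 5 ⇒ b_1 = 9 − 4 − 5 = 0; all invariant factors of ∂_2 are 1 so no torsion. So H_1 ≅ 0.
rank ∂_2 = 5, rank ∂_3 = 0 ⇒ b_2 = 6 − 5 − 0 = 1. So H_2 ≅ Z.

H_0 ≅ Z,  H_1 = 0,  H_2 ≅ Z.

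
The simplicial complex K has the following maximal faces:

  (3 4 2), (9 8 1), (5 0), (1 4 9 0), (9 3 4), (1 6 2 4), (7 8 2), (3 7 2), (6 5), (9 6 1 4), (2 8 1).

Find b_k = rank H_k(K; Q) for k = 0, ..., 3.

We work with the vertex ordering 0 < 1 < 2 < 3 < 4 < 5 < 6 < 7 < 8 < 9. The simplices of K, each written with vertices in increasing order, are:

  0-simplices (10): [0], [1], [2], [3], [4], [5], [6], [7], [8], [9]
  1-simplices (23): [0,1], [0,4], [0,5], [0,9], [1,2], [1,4], [1,6], [1,8], [1,9], [2,3], [2,4], [2,6], [2,7], [2,8], [3,4], [3,7], [3,9], [4,6], [4,9], [5,6], [6,9], [7,8], [8,9]
  2-simplices (16): [0,1,4], [0,1,9], [0,4,9], [1,2,4], [1,2,6], [1,2,8], [1,4,6], [1,4,9], [1,6,9], [1,8,9], [2,3,4], [2,3,7], [2,4,6], [2,7,8], [3,4,9], [4,6,9]
  3-simplices (3): [0,1,4,9], [1,2,4,6], [1,4,6,9]

giving chain groups C_0 ≅ Z^10, C_1 ≅ Z^23, C_2 ≅ Z^16, C_3 ≅ Z^3.

Boundary ∂_1: C_1 → C_0 maps an edge to its endpoints' difference, ∂[p,q] = q − p. For instance
  ∂[2,6] = [6] − [2].
This gives a 10×23 integer matrix of rank 9; reducing to Smith normal form yields diagonal entries (1,1,1,1,1,1,1,1,1).

Boundary ∂_2: C_2 → C_1 acts by ∂[p,q,r] = [q,r] − [p,r] + [p,q]. For instance
  ∂[1,2,6] = [2,6] − [1,6] + [1,2],
  ∂[1,2,8] = [2,8] − [1,8] + [1,2].
As a 23×16 matrix over Z this has rank 13, with invariant factors (1,1,1,1,1,1,1,1,1,1,1,1,1).

∂_3: C_3 → C_2 sends each 3-simplex σ to the alternating sum Σ_i (−1)^i (σ with its i-th vertex removed). For instance
  ∂[1,2,4,6] = [2,4,6] − [1,4,6] + [1,2,6] − [1,2,4],
  ∂[0,1,4,9] = [1,4,9] − [0,4,9] + [0,1,9] − [0,1,4].
This gives a 16×3 integer matrix of rank 3; reducing to Smith normal form yields diagonal entries (1,1,1).

From H_k ≅ ker(∂_k) / im(∂_{k+1}) we obtain:

  H_0: rank C_0 − rank ∂_1 = 10 − 9 = 1, and the invariant factors of ∂_1 are all 1, so H_0 ≅ Z.
  H_1: rank ker ∂_1 − rank ∂_2 = (23 − 9) − 13 = 1, and the invariant factors of ∂_2 are all 1, so H_1 ≅ Z.
  H_2: rank ker ∂_2 − rank ∂_3 = (16 − 13) − 3 = 0, and the invariant factors of ∂_3 are all 1, so H_2 ≅ 0.
  H_3: rank ker ∂_3 − rank ∂_4 = (3 − 3) − 0 = 0, and there is no ∂_4, so H_3 ≅ 0.

As a check, the Euler characteristic is 10 − 23 + 16 − 3 = 0, which agrees with 1 − 1 + 0 − 0 = 0.

Hence the Betti numbers are b_0 = 1, b_1 = 1, b_2 = 0, b_3 = 0.

b_0 = 1, b_1 = 1, b_2 = 0, b_3 = 0.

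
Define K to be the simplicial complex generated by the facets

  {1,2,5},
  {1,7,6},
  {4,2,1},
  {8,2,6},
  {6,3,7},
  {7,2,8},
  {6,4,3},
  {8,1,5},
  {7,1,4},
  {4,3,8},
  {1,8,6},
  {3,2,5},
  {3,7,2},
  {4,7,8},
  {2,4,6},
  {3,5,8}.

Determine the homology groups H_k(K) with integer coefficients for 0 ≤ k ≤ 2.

H_0 = Z,  H_1 = Z^2,  H_2 = Z.

Take the total order 1 < 2 < 3 < 4 < 5 < 6 < 7 < 8 on the vertex set. Then K (dimension 2) consists of the simplices:

  0-simplices (8): [1], [2], [3], [4], [5], [6], [7], [8]
  1-simplices (24): (24 of them)
  2-simplices (16): [1,2,4], [1,2,5], [1,4,7], [1,5,8], [1,6,7], [1,6,8], [2,3,5], [2,3,7], [2,4,6], [2,6,8], [2,7,8], [3,4,6], [3,4,8], [3,5,8], [3,6,7], [4,7,8]

giving chain groups C_0 ≅ Z^8, C_1 ≅ Z^24, C_2 ≅ Z^16.

The boundary map ∂_1: C_1 → C_0 maps an edge to its endpoints' difference, ∂[p,q] = q − p.
This gives a 8×24 integer matrix of rank 7; reducing to Smith normal form yields diagonal entries (1,1,1,1,1,1,1).

∂_2: C_2 → C_1 sends each 2-simplex [p,q,r] to [q,r] − [p,r] + [p,q]. For instance
  ∂[2,7,8] = [7,8] − [2,8] + [2,7],
  ∂[2,4,6] = [4,6] − [2,6] + [2,4].
As a 24×16 matrix over Z this has rank 15, with invariant factors (1,1,1,1,1,1,1,1,1,1,1,1,1,1,1).

From H_k ≅ ker(∂_k) / im(∂_{k+1}) we obtain:

  H_0: rank C_0 − rank ∂_1 = 8 − 7 = 1, and the invariant factors of ∂_1 are all 1, so H_0 ≅ Z.
  H_1: rank ker ∂_1 − rank ∂_2 = (24 − 7) − 15 = 2, and the invariant factors of ∂_2 are all 1, so H_1 ≅ Z^2.
  H_2: rank ker ∂_2 − rank ∂_3 = (16 − 15) − 0 = 1, and there is no ∂_3, so H_2 ≅ Z.

(K is a triangulation of the torus T^2.)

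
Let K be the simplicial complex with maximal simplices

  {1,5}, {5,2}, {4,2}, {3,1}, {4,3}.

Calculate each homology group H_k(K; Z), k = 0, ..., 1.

We work with the vertex ordering 1 < 2 < 3 < 4 < 5. The simplices of K, each written with vertices in increasing order, are:

  0-simplices (5): [1], [2], [3], [4], [5]
  1-simplices (5): [1,3], [1,5], [2,4], [2,5], [3,4]

giving chain groups C_0 ≅ Z^5, C_1 ≅ Z^5.

The boundary map ∂_1: C_1 → C_0 sends each edge [p,q] (with p < q) to q − p.
As a 5×5 matrix over Z this has rank 4, with invariant factors (1,1,1,1).

Computing H_k = (kernel of ∂_k) / (image of ∂_{k+1}):

  H_0: rank C_0 − rank ∂_1 = 5 − 4 = 1, and the invariant factors of ∂_1 are all 1, so H_0 ≅ Z.
  H_1: rank ker ∂_1 − rank ∂_2 = (5 − 4) − 0 = 1, and there is no ∂_2, so H_1 ≅ Z.

(K is a triangulation of the circle S^1.)

H_0 = Z,  H_1 = Z.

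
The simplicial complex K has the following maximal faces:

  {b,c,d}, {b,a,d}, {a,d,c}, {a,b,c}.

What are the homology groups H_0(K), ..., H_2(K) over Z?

H_0 ≅ Z,  H_1 = 0,  H_2 ≅ Z.

Order the vertices as a < b < c < d. Listing each simplex with vertices in this order, K has dimension 2 with simplices:

  0-simplices (4): a, b, c, d
  1-simplices (6): ab, ac, ad, bc, bd, cd
  2-simplices (4): abc, abd, acd, bcd

giving chain groups C_0 ≅ Z^4, C_1 ≅ Z^6, C_2 ≅ Z^4.

The boundary map ∂_1: C_1 → C_0 maps an edge to its endpoints' difference, ∂[p,q] = q − p. For instance
  ∂bd = d − b.
The 4×6 boundary matrix has rank 3 and Smith normal form diag(1,1,1).

Boundary ∂_2: C_2 → C_1 sends each 2-simplex [p,q,r] to [q,r] − [p,r] + [p,q]. For instance
  ∂bcd = cd − bd + bc,
  ∂abc = bc − ac + ab.
The resulting 6×4 matrix has rank 3, and its Smith normal form has invariant factors (1,1,1).

Reading off H_k = ker ∂_k / im ∂_{k+1}:

  H_0: rank C_0 − rank ∂_1 = 4 − 3 = 1, and the invariant factors of ∂_1 are all 1, so H_0 = Z.
  H_1: rank ker ∂_1 − rank ∂_2 = (6 − 3) − 3 = 0, and the invariant factors of ∂_2 are all 1, so H_1 = 0.
  H_2: rank ker ∂_2 − rank ∂_3 = (4 − 3) − 0 = 1, and there is no ∂_3, so H_2 = Z.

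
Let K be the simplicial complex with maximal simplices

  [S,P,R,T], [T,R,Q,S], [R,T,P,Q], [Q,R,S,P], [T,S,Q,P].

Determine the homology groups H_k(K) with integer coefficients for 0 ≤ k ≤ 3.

H_0 ≅ Z,  H_1 = 0,  H_2 = 0,  H_3 ≅ Z.

We work with the vertex ordering P < Q < R < S < T. The simplices of K, each written with vertices in increasing order, are:

  0-simplices (5): P, Q, R, S, T
  1-simplices (10): PQ, PR, PS, PT, QR, QS, QT, RS, RT, ST
  2-simplices (10): PQR, PQS, PQT, PRS, PRT, PST, QRS, QRT, QST, RST
  3-simplices (5): PQRS, PQRT, PQST, PRST, QRST

giving chain groups C_0 ≅ Z^5, C_1 ≅ Z^10, C_2 ≅ Z^10, C_3 ≅ Z^5.

∂_1: C_1 → C_0 is given by ∂[p,q] = [q] − [p]. For instance
  ∂PQ = Q − P.
As a 5×10 matrix over Z this has rank 4, with invariant factors (1,1,1,1).

The boundary map ∂_2: C_2 → C_1 acts by ∂[p,q,r] = [q,r] − [p,r] + [p,q]. For instance
  ∂PRS = RS − PS + PR,
  ∂PQR = QR − PR + PQ.
The resulting 10×10 matrix has rank 6, and its Smith normal form has invariant factors (1,1,1,1,1,1).

Boundary ∂_3: C_3 → C_2 sends each 3-simplex σ to the alternating sum Σ_i (−1)^i (σ with its i-th vertex removed). For instance
  ∂PQST = QST − PST + PQT − PQS,
  ∂PRST = RST − PST + PRT − PRS.
This gives a 10×5 integer matrix of rank 4; reducing to Smith normal form yields diagonal entries (1,1,1,1).

Reading off H_k = ker ∂_k / im ∂_{k+1}:

  H_0: rank C_0 − rank ∂_1 = 5 − 4 = 1, and the invariant factors of ∂_1 are all 1, so H_0 ≅ Z.
  H_1: rank ker ∂_1 − rank ∂_2 = (10 − 4) − 6 = 0, and the invariant factors of ∂_2 are all 1, so H_1 ≅ 0.
  H_2: rank ker ∂_2 − rank ∂_3 = (10 − 6) − 4 = 0, and the invariant factors of ∂_3 are all 1, so H_2 ≅ 0.
  H_3: rank ker ∂_3 − rank ∂_4 = (5 − 4) − 0 = 1, and there is no ∂_4, so H_3 ≅ Z.

As a check, the Euler characteristic is 5 − 10 + 10 − 5 = 0, which agrees with 1 − 0 + 0 − 1 = 0.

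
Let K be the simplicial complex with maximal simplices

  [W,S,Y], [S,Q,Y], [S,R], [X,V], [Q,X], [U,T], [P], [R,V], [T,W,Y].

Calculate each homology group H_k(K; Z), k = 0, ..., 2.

H_0 = Z^2,  H_1 = Z,  H_2 = 0.

Take the total order P < Q < R < S < T < U < V < W < X < Y on the vertex set. Then K (dimension 2) consists of the simplices:

  0-simplices (10): P, Q, R, S, T, U, V, W, X, Y
  1-simplices (12): QS, QX, QY, RS, RV, SW, SY, TU, TW, TY, VX, WY
  2-simplices (3): QSY, SWY, TWY

so the chain groups are C_0 ≅ Z^10, C_1 ≅ Z^12, C_2 ≅ Z^3.

The boundary map ∂_1: C_1 → C_0 is given by ∂[p,q] = [q] − [p]. For instance
  ∂WY = Y − W.
As a 10×12 matrix over Z this has rank 8, with invariant factors (1,1,1,1,1,1,1,1).

Boundary ∂_2: C_2 → C_1 sends each 2-simplex [p,q,r] to [q,r] − [p,r] + [p,q]. For instance
  ∂SWY = WY − SY + SW,
  ∂QSY = SY − QY + QS.
As a 12×3 matrix over Z this has rank 3, with invariant factors (1,1,1).

Computing H_k = (kernel of ∂_k) / (image of ∂_{k+1}):

  H_0: rank C_0 − rank ∂_1 = 10 − 8 = 2, and the invariant factors of ∂_1 are all 1, so H_0 ≅ Z^2.
  H_1: rank ker ∂_1 − rank ∂_2 = (12 − 8) − 3 = 1, and the invariant factors of ∂_2 are all 1, so H_1 ≅ Z.
  H_2: rank ker ∂_2 − rank ∂_3 = (3 − 3) − 0 = 0, and there is no ∂_3, so H_2 ≅ 0.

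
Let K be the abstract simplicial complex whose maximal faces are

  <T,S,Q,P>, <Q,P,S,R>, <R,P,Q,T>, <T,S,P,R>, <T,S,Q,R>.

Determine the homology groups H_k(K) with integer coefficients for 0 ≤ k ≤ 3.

H_0 = Z,  H_1 = 0,  H_2 = 0,  H_3 = Z.

Fix the vertex order P < Q < R < S < T and write every simplex with vertices in increasing order. Then dim K = 3 and the simplices of K are:

  0-simplices (5): P, Q, R, S, T
  1-simplices (10): PQ, PR, PS, PT, QR, QS, QT, RS, RT, ST
  2-simplices (10): PQR, PQS, PQT, PRS, PRT, PST, QRS, QRT, QST, RST
  3-simplices (5): PQRS, PQRT, PQST, PRST, QRST

giving chain groups C_0 ≅ Z^5, C_1 ≅ Z^10, C_2 ≅ Z^10, C_3 ≅ Z^5.

∂_1: C_1 → C_0 maps an edge to its endpoints' difference, ∂[p,q] = q − p. For instance
  ∂RT = T − R.
As a 5×10 matrix over Z this has rank 4, with invariant factors (1,1,1,1).

The boundary map ∂_2: C_2 → C_1 maps a triangle to the signed sum of its edges. For instance
  ∂PQT = QT − PT + PQ,
  ∂PST = ST − PT + PS.
This gives a 10×10 integer matrix of rank 6; reducing to Smith normal form yields diagonal entries (1,1,1,1,1,1).

∂_3: C_3 → C_2 sends each 3-simplex σ to the alternating sum Σ_i (−1)^i (σ with its i-th vertex removed). For instance
  ∂PQST = QST − PST + PQT − PQS,
  ∂PQRS = QRS − PRS + PQS − PQR.
The resulting 10×5 matrix has rank 4, and its Smith normal form has invariant factors (1,1,1,1).

Computing H_k = (kernel of ∂_k) / (image of ∂_{k+1}):

  H_0: rank C_0 − rank ∂_1 = 5 − 4 = 1, and the invariant factors of ∂_1 are all 1, so H_0 ≅ Z.
  H_1: rank ker ∂_1 − rank ∂_2 = (10 − 4) − 6 = 0, and the invariant factors of ∂_2 are all 1, so H_1 ≅ 0.
  H_2: rank ker ∂_2 − rank ∂_3 = (10 − 6) − 4 = 0, and the invariant factors of ∂_3 are all 1, so H_2 ≅ 0.
  H_3: rank ker ∂_3 − rank ∂_4 = (5 − 4) − 0 = 1, and there is no ∂_4, so H_3 ≅ Z.

(K is a triangulation of the 3-sphere S^3.)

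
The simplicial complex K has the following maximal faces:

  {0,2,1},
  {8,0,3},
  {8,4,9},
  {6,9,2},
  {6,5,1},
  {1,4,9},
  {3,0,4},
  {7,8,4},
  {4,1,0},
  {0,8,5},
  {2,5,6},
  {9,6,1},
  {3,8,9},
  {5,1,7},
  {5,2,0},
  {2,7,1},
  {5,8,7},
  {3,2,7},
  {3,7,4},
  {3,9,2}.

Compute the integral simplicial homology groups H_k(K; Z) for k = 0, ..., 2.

H_0 = Z,  H_1 = Z ⊕ Z/2Z,  H_2 = 0.

Fix the vertex order 0 < 1 < 2 < 3 < 4 < 5 < 6 < 7 < 8 < 9 and write every simplex with vertices in increasing order. Then dim K = 2 and the simplices of K are:

  0-simplices (10): [0], [1], [2], [3], [4], [5], [6], [7], [8], [9]
  1-simplices (30): (30 of them)
  2-simplices (20): (20 of them)

giving chain groups C_0 ≅ Z^10, C_1 ≅ Z^30, C_2 ≅ Z^20.

Boundary ∂_1: C_1 → C_0 maps an edge to its endpoints' difference, ∂[p,q] = q − p.
As a 10×30 matrix over Z this has rank 9, with invariant factors (1,1,1,1,1,1,1,1,1).

∂_2: C_2 → C_1 sends each 2-simplex [p,q,r] to [q,r] − [p,r] + [p,q]. For instance
  ∂[1,5,6] = [5,6] − [1,6] + [1,5],
  ∂[1,2,7] = [2,7] − [1,7] + [1,2].
As a 30×20 matrix over Z this has rank 20, with invariant factors (1,1,1,1,1,1,1,1,1,1,1,1,1,1,1,1,1,1,1,2).

Reading off H_k = ker ∂_k / im ∂_{k+1}:

  H_0: rank C_0 − rank ∂_1 = 10 − 9 = 1, and the invariant factors of ∂_1 are all 1, so H_0 = Z.
  H_1: rank ker ∂_1 − rank ∂_2 = (30 − 9) − 20 = 1, and ∂_2 has invariant factor 2 > 1, so H_1 = Z ⊕ Z/2Z.
  H_2: rank ker ∂_2 − rank ∂_3 = (20 − 20) − 0 = 0, and there is no ∂_3, so H_2 = 0.

As a check, the Euler characteristic is 10 − 30 + 20 = 0, which agrees with 1 − 1 + 0 = 0.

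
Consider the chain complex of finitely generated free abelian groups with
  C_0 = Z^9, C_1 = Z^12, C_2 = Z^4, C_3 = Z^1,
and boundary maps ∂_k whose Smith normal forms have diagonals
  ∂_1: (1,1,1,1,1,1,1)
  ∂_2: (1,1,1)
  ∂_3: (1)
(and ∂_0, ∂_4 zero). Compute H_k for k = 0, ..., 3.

H_0 = Z^2,  H_1 = Z^2,  H_2 = 0,  H_3 = 0.

H_0: b_0 = 9 − 0 − 7 = 2; torsion from ∂_1 factors > 1: none. So H_0 = Z^2.
H_1: b_1 = 12 − 7 − 3 = 2; torsion from ∂_2 factors > 1: none. So H_1 = Z^2.
H_2: b_2 = 4 − 3 − 1 = 0; torsion from ∂_3 factors > 1: none. So H_2 = 0.
H_3: b_3 = 1 − 1 − 0 = 0; torsion from ∂_4 factors > 1: none. So H_3 = 0.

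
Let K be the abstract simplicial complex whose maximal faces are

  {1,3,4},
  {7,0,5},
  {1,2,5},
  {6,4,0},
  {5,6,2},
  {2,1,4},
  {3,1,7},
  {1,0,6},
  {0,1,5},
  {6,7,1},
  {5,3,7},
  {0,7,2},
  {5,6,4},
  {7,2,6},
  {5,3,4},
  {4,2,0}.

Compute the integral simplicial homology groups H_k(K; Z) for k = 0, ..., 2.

Fix the vertex order 0 < 1 < 2 < 3 < 4 < 5 < 6 < 7 and write every simplex with vertices in increasing order. Then dim K = 2 and the simplices of K are:

  0-simplices (8): [0], [1], [2], [3], [4], [5], [6], [7]
  1-simplices (24): (24 of them)
  2-simplices (16): [0,1,5], [0,1,6], [0,2,4], [0,2,7], [0,4,6], [0,5,7], [1,2,4], [1,2,5], [1,3,4], [1,3,7], [1,6,7], [2,5,6], [2,6,7], [3,4,5], [3,5,7], [4,5,6]

giving chain groups C_0 ≅ Z^8, C_1 ≅ Z^24, C_2 ≅ Z^16.

Boundary ∂_1: C_1 → C_0 is given by ∂[p,q] = [q] − [p].
The resulting 8×24 matrix has rank 7, and its Smith normal form has invariant factors (1,1,1,1,1,1,1).

Boundary ∂_2: C_2 → C_1 maps a triangle to the signed sum of its edges. For instance
  ∂[1,3,7] = [3,7] − [1,7] + [1,3],
  ∂[3,5,7] = [5,7] − [3,7] + [3,5].
As a 24×16 matrix over Z this has rank 15, with invariant factors (1,1,1,1,1,1,1,1,1,1,1,1,1,1,1).

Computing H_k = (kernel of ∂_k) / (image of ∂_{k+1}):

  H_0: rank C_0 − rank ∂_1 = 8 − 7 = 1, and the invariant factors of ∂_1 are all 1, so H_0 = Z.
  H_1: rank ker ∂_1 − rank ∂_2 = (24 − 7) − 15 = 2, and the invariant factors of ∂_2 are all 1, so H_1 = Z^2.
  H_2: rank ker ∂_2 − rank ∂_3 = (16 − 15) − 0 = 1, and there is no ∂_3, so H_2 = Z.

As a check, the Euler characteristic is 8 − 24 + 16 = 0, which agrees with 1 − 2 + 1 = 0.
(K is a triangulation of the torus T^2.)

H_0 ≅ Z,  H_1 ≅ Z^2,  H_2 ≅ Z.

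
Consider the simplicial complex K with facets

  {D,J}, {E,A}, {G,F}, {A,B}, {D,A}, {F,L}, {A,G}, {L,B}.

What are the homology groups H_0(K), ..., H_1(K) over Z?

We work with the vertex ordering A < B < D < E < F < G < J < L. The simplices of K, each written with vertices in increasing order, are:

  0-simplices (8): A, B, D, E, F, G, J, L
  1-simplices (8): AB, AD, AE, AG, BL, DJ, FG, FL

giving chain groups C_0 ≅ Z^8, C_1 ≅ Z^8.

∂_1: C_1 → C_0 maps an edge to its endpoints' difference, ∂[p,q] = q − p.
As a 8×8 matrix over Z this has rank 7, with invariant factors (1,1,1,1,1,1,1).

Reading off H_k = ker ∂_k / im ∂_{k+1}:

  H_0: rank C_0 − rank ∂_1 = 8 − 7 = 1, and the invariant factors of ∂_1 are all 1, so H_0 ≅ Z.
  H_1: rank ker ∂_1 − rank ∂_2 = (8 − 7) − 0 = 1, and there is no ∂_2, so H_1 ≅ Z.

H_0 ≅ Z,  H_1 ≅ Z.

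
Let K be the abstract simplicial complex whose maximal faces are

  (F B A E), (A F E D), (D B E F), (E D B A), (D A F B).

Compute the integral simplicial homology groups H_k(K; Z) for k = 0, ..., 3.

H_0 = Z,  H_1 = 0,  H_2 = 0,  H_3 = Z.

We work with the vertex ordering A < B < D < E < F. The simplices of K, each written with vertices in increasing order, are:

  0-simplices (5): A, B, D, E, F
  1-simplices (10): AB, AD, AE, AF, BD, BE, BF, DE, DF, EF
  2-simplices (10): ABD, ABE, ABF, ADE, ADF, AEF, BDE, BDF, BEF, DEF
  3-simplices (5): ABDE, ABDF, ABEF, ADEF, BDEF

Hence C_0 ≅ Z^5, C_1 ≅ Z^10, C_2 ≅ Z^10, C_3 ≅ Z^5.

The boundary map ∂_1: C_1 → C_0 sends each edge [p,q] (with p < q) to q − p. For instance
  ∂AB = B − A.
As a 5×10 matrix over Z this has rank 4, with invariant factors (1,1,1,1).

Boundary ∂_2: C_2 → C_1 maps a triangle to the signed sum of its edges. For instance
  ∂BDE = DE − BE + BD,
  ∂ABE = BE − AE + AB.
The resulting 10×10 matrix has rank 6, and its Smith normal form has invariant factors (1,1,1,1,1,1).

∂_3: C_3 → C_2 sends each 3-simplex σ to the alternating sum Σ_i (−1)^i (σ with its i-th vertex removed). For instance
  ∂ADEF = DEF − AEF + ADF − ADE,
  ∂ABDF = BDF − ADF + ABF − ABD.
The resulting 10×5 matrix has rank 4, and its Smith normal form has invariant factors (1,1,1,1).

Now H_k = ker ∂_k / im ∂_{k+1}, so:

  H_0: rank C_0 − rank ∂_1 = 5 − 4 = 1, and the invariant factors of ∂_1 are all 1, so H_0 ≅ Z.
  H_1: rank ker ∂_1 − rank ∂_2 = (10 − 4) − 6 = 0, and the invariant factors of ∂_2 are all 1, so H_1 ≅ 0.
  H_2: rank ker ∂_2 − rank ∂_3 = (10 − 6) − 4 = 0, and the invariant factors of ∂_3 are all 1, so H_2 ≅ 0.
  H_3: rank ker ∂_3 − rank ∂_4 = (5 − 4) − 0 = 1, and there is no ∂_4, so H_3 ≅ Z.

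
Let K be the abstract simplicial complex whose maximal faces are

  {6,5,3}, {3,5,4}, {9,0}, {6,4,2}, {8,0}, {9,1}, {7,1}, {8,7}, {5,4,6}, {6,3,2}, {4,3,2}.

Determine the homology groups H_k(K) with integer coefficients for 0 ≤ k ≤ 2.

Order the vertices as 0 < 1 < 2 < 3 < 4 < 5 < 6 < 7 < 8 < 9. Listing each simplex with vertices in this order, K has dimension 2 with simplices:

  0-simplices (10): [0], [1], [2], [3], [4], [5], [6], [7], [8], [9]
  1-simplices (14): [0,8], [0,9], [1,7], [1,9], [2,3], [2,4], [2,6], [3,4], [3,5], [3,6], [4,5], [4,6], [5,6], [7,8]
  2-simplices (6): [2,3,4], [2,3,6], [2,4,6], [3,4,5], [3,5,6], [4,5,6]

giving chain groups C_0 ≅ Z^10, C_1 ≅ Z^14, C_2 ≅ Z^6.

∂_1: C_1 → C_0 maps an edge to its endpoints' difference, ∂[p,q] = q − p. For instance
  ∂[4,5] = [5] − [4].
The 10×14 boundary matrix has rank 8 and Smith normal form diag(1,1,1,1,1,1,1,1).

Boundary ∂_2: C_2 → C_1 acts by ∂[p,q,r] = [q,r] − [p,r] + [p,q]. For instance
  ∂[3,4,5] = [4,5] − [3,5] + [3,4],
  ∂[3,5,6] = [5,6] − [3,6] + [3,5].
The resulting 14×6 matrix has rank 5, and its Smith normal form has invariant factors (1,1,1,1,1).

From H_k ≅ ker(∂_k) / im(∂_{k+1}) we obtain:

  H_0: rank C_0 − rank ∂_1 = 10 − 8 = 2, and the invariant factors of ∂_1 are all 1, so H_0 = Z^2.
  H_1: rank ker ∂_1 − rank ∂_2 = (14 − 8) − 5 = 1, and the invariant factors of ∂_2 are all 1, so H_1 = Z.
  H_2: rank ker ∂_2 − rank ∂_3 = (6 − 5) − 0 = 1, and there is no ∂_3, so H_2 = Z.

As a check, the Euler characteristic is 10 − 14 + 6 = 2, which agrees with 2 − 1 + 1 = 2.

H_0 = Z^2,  H_1 = Z,  H_2 = Z.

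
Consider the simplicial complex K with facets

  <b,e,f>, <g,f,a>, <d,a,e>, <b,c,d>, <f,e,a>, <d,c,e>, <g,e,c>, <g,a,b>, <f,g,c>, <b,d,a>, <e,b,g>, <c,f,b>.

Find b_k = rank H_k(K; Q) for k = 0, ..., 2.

Order the vertices as a < b < c < d < e < f < g. Listing each simplex with vertices in this order, K has dimension 2 with simplices:

  0-simplices (7): a, b, c, d, e, f, g
  1-simplices (18): ab, ad, ae, af, ag, bc, bd, be, bf, bg, cd, ce, cf, cg, de, ef, eg, fg
  2-simplices (12): abd, abg, ade, aef, afg, bcd, bcf, bef, beg, cde, ceg, cfg

giving chain groups C_0 ≅ Z^7, C_1 ≅ Z^18, C_2 ≅ Z^12.

∂_1: C_1 → C_0 sends each edge [p,q] (with p < q) to q − p. For instance
  ∂bc = c − b.
This gives a 7×18 integer matrix of rank 6; reducing to Smith normal form yields diagonal entries (1,1,1,1,1,1).

Boundary ∂_2: C_2 → C_1 sends each 2-simplex [p,q,r] to [q,r] − [p,r] + [p,q]. For instance
  ∂bcd = cd − bd + bc,
  ∂afg = fg − ag + af.
This gives a 18×12 integer matrix of rank 12; reducing to Smith normal form yields diagonal entries (1,1,1,1,1,1,1,1,1,1,1,2).

Now H_k = ker ∂_k / im ∂_{k+1}, so:

  H_0: rank C_0 − rank ∂_1 = 7 − 6 = 1, and the invariant factors of ∂_1 are all 1, so H_0 = Z.
  H_1: rank ker ∂_1 − rank ∂_2 = (18 − 6) − 12 = 0, and ∂_2 has invariant factor 2 > 1, so H_1 = Z/2.
  H_2: rank ker ∂_2 − rank ∂_3 = (12 − 12) − 0 = 0, and there is no ∂_3, so H_2 = 0.

Hence the Betti numbers are b_0 = 1, b_1 = 0, b_2 = 0.

b_0 = 1, b_1 = 0, b_2 = 0.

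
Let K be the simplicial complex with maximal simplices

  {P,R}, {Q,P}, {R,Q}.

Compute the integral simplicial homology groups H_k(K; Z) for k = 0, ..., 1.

Order the vertices as P < Q < R. Listing each simplex with vertices in this order, K has dimension 1 with simplices:

  0-simplices (3): P, Q, R
  1-simplices (3): PQ, PR, QR

so the chain groups are C_0 ≅ Z^3, C_1 ≅ Z^3.

∂_1: C_1 → C_0 maps an edge to its endpoints' difference, ∂[p,q] = q − p. For instance
  ∂PQ = Q − P.
As a 3×3 matrix over Z this has rank 2, with invariant factors (1,1).

Now H_k = ker ∂_k / im ∂_{k+1}, so:

  H_0: rank C_0 − rank ∂_1 = 3 − 2 = 1, and the invariant factors of ∂_1 are all 1, so H_0 ≅ Z.
  H_1: rank ker ∂_1 − rank ∂_2 = (3 − 2) − 0 = 1, and there is no ∂_2, so H_1 ≅ Z.

As a check, the Euler characteristic is 3 − 3 = 0, which agrees with 1 − 1 = 0.
(K is a triangulation of the circle S^1.)

H_0 = Z,  H_1 = Z.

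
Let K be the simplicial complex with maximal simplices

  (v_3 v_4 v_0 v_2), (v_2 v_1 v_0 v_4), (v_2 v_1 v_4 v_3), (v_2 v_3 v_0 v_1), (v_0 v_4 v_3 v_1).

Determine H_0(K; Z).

H_0 ≅ Z.

Order the vertices as v_0 < v_1 < v_2 < v_3 < v_4. Listing each simplex with vertices in this order, K has dimension 3 with simplices:

  0-simplices (5): [v_0], [v_1], [v_2], [v_3], [v_4]
  1-simplices (10): [v_0,v_1], [v_0,v_2], [v_0,v_3], [v_0,v_4], [v_1,v_2], [v_1,v_3], [v_1,v_4], [v_2,v_3], [v_2,v_4], [v_3,v_4]
  2-simplices (10): [v_0,v_1,v_2], [v_0,v_1,v_3], [v_0,v_1,v_4], [v_0,v_2,v_3], [v_0,v_2,v_4], [v_0,v_3,v_4], [v_1,v_2,v_3], [v_1,v_2,v_4], [v_1,v_3,v_4], [v_2,v_3,v_4]
  3-simplices (5): [v_0,v_1,v_2,v_3], [v_0,v_1,v_2,v_4], [v_0,v_1,v_3,v_4], [v_0,v_2,v_3,v_4], [v_1,v_2,v_3,v_4]

Hence C_0 ≅ Z^5, C_1 ≅ Z^10, C_2 ≅ Z^10, C_3 ≅ Z^5.

The boundary map ∂_1: C_1 → C_0 sends each edge [p,q] (with p < q) to q − p.
The resulting 5×10 matrix has rank 4, and its Smith normal form has invariant factors (1,1,1,1).

The boundary map ∂_2: C_2 → C_1 sends each 2-simplex [p,q,r] to [q,r] − [p,r] + [p,q]. For instance
  ∂[v_0,v_2,v_3] = [v_2,v_3] − [v_0,v_3] + [v_0,v_2],
  ∂[v_1,v_3,v_4] = [v_3,v_4] − [v_1,v_4] + [v_1,v_3].
This gives a 10×10 integer matrix of rank 6; reducing to Smith normal form yields diagonal entries (1,1,1,1,1,1).

Boundary ∂_3: C_3 → C_2 sends each 3-simplex σ to the alternating sum Σ_i (−1)^i (σ with its i-th vertex removed). For instance
  ∂[v_0,v_1,v_2,v_4] = [v_1,v_2,v_4] − [v_0,v_2,v_4] + [v_0,v_1,v_4] − [v_0,v_1,v_2],
  ∂[v_0,v_1,v_2,v_3] = [v_1,v_2,v_3] − [v_0,v_2,v_3] + [v_0,v_1,v_3] − [v_0,v_1,v_2].
The resulting 10×5 matrix has rank 4, and its Smith normal form has invariant factors (1,1,1,1).

From H_k ≅ ker(∂_k) / im(∂_{k+1}) we obtain:

  H_0: rank C_0 − rank ∂_1 = 5 − 4 = 1, and the invariant factors of ∂_1 are all 1, so H_0 ≅ Z.

(K is a triangulation of the 3-sphere S^3.)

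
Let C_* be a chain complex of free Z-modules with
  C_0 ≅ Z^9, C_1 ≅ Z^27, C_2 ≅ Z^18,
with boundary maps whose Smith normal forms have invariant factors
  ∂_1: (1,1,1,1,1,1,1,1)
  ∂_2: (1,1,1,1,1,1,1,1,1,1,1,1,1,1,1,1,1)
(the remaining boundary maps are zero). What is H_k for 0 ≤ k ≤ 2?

H_0 ≅ Z,  H_1 ≅ Z^2,  H_2 ≅ Z.

H_0: b_0 = 9 − 0 − 8 = 1; torsion from ∂_1 factors > 1: none. So H_0 ≅ Z.
H_1: b_1 = 27 − 8 − 17 = 2; torsion from ∂_2 factors > 1: none. So H_1 ≅ Z^2.
H_2: b_2 = 18 − 17 − 0 = 1; torsion from ∂_3 factors > 1: none. So H_2 ≅ Z.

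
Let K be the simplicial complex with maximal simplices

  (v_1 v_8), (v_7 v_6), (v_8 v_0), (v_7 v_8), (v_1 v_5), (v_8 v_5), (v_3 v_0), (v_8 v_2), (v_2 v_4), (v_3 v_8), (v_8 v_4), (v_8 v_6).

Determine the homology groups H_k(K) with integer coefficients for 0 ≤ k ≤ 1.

H_0 = Z,  H_1 = Z^4.

Fix the vertex order v_0 < v_1 < v_2 < v_3 < v_4 < v_5 < v_6 < v_7 < v_8 and write every simplex with vertices in increasing order. Then dim K = 1 and the simplices of K are:

  0-simplices (9): [v_0], [v_1], [v_2], [v_3], [v_4], [v_5], [v_6], [v_7], [v_8]
  1-simplices (12): [v_0,v_3], [v_0,v_8], [v_1,v_5], [v_1,v_8], [v_2,v_4], [v_2,v_8], [v_3,v_8], [v_4,v_8], [v_5,v_8], [v_6,v_7], [v_6,v_8], [v_7,v_8]

so the chain groups are C_0 ≅ Z^9, C_1 ≅ Z^12.

The boundary map ∂_1: C_1 → C_0 sends each edge [p,q] (with p < q) to q − p. For instance
  ∂[v_7,v_8] = [v_8] − [v_7].
This gives a 9×12 integer matrix of rank 8; reducing to Smith normal form yields diagonal entries (1,1,1,1,1,1,1,1).

Reading off H_k = ker ∂_k / im ∂_{k+1}:

  H_0: rank C_0 − rank ∂_1 = 9 − 8 = 1, and the invariant factors of ∂_1 are all 1, so H_0 ≅ Z.
  H_1: rank ker ∂_1 − rank ∂_2 = (12 − 8) − 0 = 4, and there is no ∂_2, so H_1 ≅ Z^4.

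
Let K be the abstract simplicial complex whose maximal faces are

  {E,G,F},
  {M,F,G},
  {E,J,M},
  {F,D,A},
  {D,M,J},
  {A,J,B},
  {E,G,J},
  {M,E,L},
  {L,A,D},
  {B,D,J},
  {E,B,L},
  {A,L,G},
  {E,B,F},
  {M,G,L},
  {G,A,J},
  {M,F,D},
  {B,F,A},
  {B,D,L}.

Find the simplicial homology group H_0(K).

Order the vertices as A < B < D < E < F < G < J < L < M. Listing each simplex with vertices in this order, K has dimension 2 with simplices:

  0-simplices (9): A, B, D, E, F, G, J, L, M
  1-simplices (27): AB, AD, AF, AG, AJ, AL, BD, BE, BF, BJ, BL, DF, DJ, DL, DM, EF, EG, EJ, EL, EM, FG, FM, GJ, GL, GM, JM, LM
  2-simplices (18): ABF, ABJ, ADF, ADL, AGJ, AGL, BDJ, BDL, BEF, BEL, DFM, DJM, EFG, EGJ, EJM, ELM, FGM, GLM

so the chain groups are C_0 ≅ Z^9, C_1 ≅ Z^27, C_2 ≅ Z^18.

Boundary ∂_1: C_1 → C_0 maps an edge to its endpoints' difference, ∂[p,q] = q − p. For instance
  ∂GM = M − G.
The resulting 9×27 matrix has rank 8, and its Smith normal form has invariant factors (1,1,1,1,1,1,1,1).

∂_2: C_2 → C_1 acts by ∂[p,q,r] = [q,r] − [p,r] + [p,q]. For instance
  ∂AGL = GL − AL + AG,
  ∂EFG = FG − EG + EF.
This gives a 27×18 integer matrix of rank 18; reducing to Smith normal form yields diagonal entries (1,1,1,1,1,1,1,1,1,1,1,1,1,1,1,1,1,2).

Now H_k = ker ∂_k / im ∂_{k+1}, so:

  H_0: rank C_0 − rank ∂_1 = 9 − 8 = 1, and the invariant factors of ∂_1 are all 1, so H_0 = Z.

H_0 ≅ Z.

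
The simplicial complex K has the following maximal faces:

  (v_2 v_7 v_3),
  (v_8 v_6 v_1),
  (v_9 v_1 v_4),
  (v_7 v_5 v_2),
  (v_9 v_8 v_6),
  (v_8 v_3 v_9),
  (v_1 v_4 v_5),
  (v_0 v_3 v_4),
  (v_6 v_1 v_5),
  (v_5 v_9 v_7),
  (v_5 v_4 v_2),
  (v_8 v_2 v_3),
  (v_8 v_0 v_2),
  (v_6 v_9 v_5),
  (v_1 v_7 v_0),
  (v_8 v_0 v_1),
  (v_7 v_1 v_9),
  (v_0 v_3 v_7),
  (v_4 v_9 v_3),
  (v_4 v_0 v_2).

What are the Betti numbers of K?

Order the vertices as v_0 < v_1 < v_2 < v_3 < v_4 < v_5 < v_6 < v_7 < v_8 < v_9. Listing each simplex with vertices in this order, K has dimension 2 with simplices:

  0-simplices (10): [v_0], [v_1], [v_2], [v_3], [v_4], [v_5], [v_6], [v_7], [v_8], [v_9]
  1-simplices (30): (30 of them)
  2-simplices (20): (20 of them)

Hence C_0 ≅ Z^10, C_1 ≅ Z^30, C_2 ≅ Z^20.

Boundary ∂_1: C_1 → C_0 maps an edge to its endpoints' difference, ∂[p,q] = q − p.
This gives a 10×30 integer matrix of rank 9; reducing to Smith normal form yields diagonal entries (1,1,1,1,1,1,1,1,1).

The boundary map ∂_2: C_2 → C_1 sends each 2-simplex [p,q,r] to [q,r] − [p,r] + [p,q]. For instance
  ∂[v_0,v_3,v_7] = [v_3,v_7] − [v_0,v_7] + [v_0,v_3],
  ∂[v_0,v_1,v_7] = [v_1,v_7] − [v_0,v_7] + [v_0,v_1].
This gives a 30×20 integer matrix of rank 20; reducing to Smith normal form yields diagonal entries (1,1,1,1,1,1,1,1,1,1,1,1,1,1,1,1,1,1,1,2).

From H_k ≅ ker(∂_k) / im(∂_{k+1}) we obtain:

  H_0: rank C_0 − rank ∂_1 = 10 − 9 = 1, and the invariant factors of ∂_1 are all 1, so H_0 ≅ Z.
  H_1: rank ker ∂_1 − rank ∂_2 = (30 − 9) − 20 = 1, and ∂_2 has invariant factor 2 > 1, so H_1 ≅ Z ⊕ Z_2.
  H_2: rank ker ∂_2 − rank ∂_3 = (20 − 20) − 0 = 0, and there is no ∂_3, so H_2 ≅ 0.

As a check, the Euler characteristic is 10 − 30 + 20 = 0, which agrees with 1 − 1 + 0 = 0.
(K is a triangulation of the Klein bottle.)

Hence the Betti numbers are b_0 = 1, b_1 = 1, b_2 = 0.

b_0 = 1, b_1 = 1, b_2 = 0.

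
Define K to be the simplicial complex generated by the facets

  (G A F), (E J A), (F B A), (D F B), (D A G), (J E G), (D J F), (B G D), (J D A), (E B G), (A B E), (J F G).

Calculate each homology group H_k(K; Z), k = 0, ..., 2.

H_0 = Z,  H_1 = Z/2,  H_2 = 0.

Take the total order A < B < D < E < F < G < J on the vertex set. Then K (dimension 2) consists of the simplices:

  0-simplices (7): A, B, D, E, F, G, J
  1-simplices (18): AB, AD, AE, AF, AG, AJ, BD, BE, BF, BG, DF, DG, DJ, EG, EJ, FG, FJ, GJ
  2-simplices (12): ABE, ABF, ADG, ADJ, AEJ, AFG, BDF, BDG, BEG, DFJ, EGJ, FGJ

Hence C_0 ≅ Z^7, C_1 ≅ Z^18, C_2 ≅ Z^12.

The boundary map ∂_1: C_1 → C_0 sends each edge [p,q] (with p < q) to q − p. For instance
  ∂BF = F − B.
The 7×18 boundary matrix has rank 6 and Smith normal form diag(1,1,1,1,1,1).

∂_2: C_2 → C_1 sends each 2-simplex [p,q,r] to [q,r] − [p,r] + [p,q]. For instance
  ∂BDF = DF − BF + BD,
  ∂DFJ = FJ − DJ + DF.
This gives a 18×12 integer matrix of rank 12; reducing to Smith normal form yields diagonal entries (1,1,1,1,1,1,1,1,1,1,1,2).

Computing H_k = (kernel of ∂_k) / (image of ∂_{k+1}):

  H_0: rank C_0 − rank ∂_1 = 7 − 6 = 1, and the invariant factors of ∂_1 are all 1, so H_0 ≅ Z.
  H_1: rank ker ∂_1 − rank ∂_2 = (18 − 6) − 12 = 0, and ∂_2 has invariant factor 2 > 1, so H_1 ≅ Z/2.
  H_2: rank ker ∂_2 − rank ∂_3 = (12 − 12) − 0 = 0, and there is no ∂_3, so H_2 ≅ 0.

As a check, the Euler characteristic is 7 − 18 + 12 = 1, which agrees with 1 − 0 + 0 = 1.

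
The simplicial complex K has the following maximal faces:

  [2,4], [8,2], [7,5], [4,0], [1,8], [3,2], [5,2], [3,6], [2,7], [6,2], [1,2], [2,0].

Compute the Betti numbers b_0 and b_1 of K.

Order the vertices as 0 < 1 < 2 < 3 < 4 < 5 < 6 < 7 < 8. Listing each simplex with vertices in this order, K has dimension 1 with simplices:

  0-simplices (9): [0], [1], [2], [3], [4], [5], [6], [7], [8]
  1-simplices (12): [0,2], [0,4], [1,2], [1,8], [2,3], [2,4], [2,5], [2,6], [2,7], [2,8], [3,6], [5,7]

so the chain groups are C_0 ≅ Z^9, C_1 ≅ Z^12.

Boundary ∂_1: C_1 → C_0 sends each edge [p,q] (with p < q) to q − p. For instance
  ∂[2,6] = [6] − [2].
The resulting 9×12 matrix has rank 8, and its Smith normal form has invariant factors (1,1,1,1,1,1,1,1).

From H_k ≅ ker(∂_k) / im(∂_{k+1}) we obtain:

  H_0: rank C_0 − rank ∂_1 = 9 − 8 = 1, and the invariant factors of ∂_1 are all 1, so H_0 = Z.
  H_1: rank ker ∂_1 − rank ∂_2 = (12 − 8) − 0 = 4, and there is no ∂_2, so H_1 = Z^4.

As a check, the Euler characteristic is 9 − 12 = -3, which agrees with 1 − 4 = -3.

Hence the Betti numbers are b_0 = 1, b_1 = 4.

b_0 = 1, b_1 = 4.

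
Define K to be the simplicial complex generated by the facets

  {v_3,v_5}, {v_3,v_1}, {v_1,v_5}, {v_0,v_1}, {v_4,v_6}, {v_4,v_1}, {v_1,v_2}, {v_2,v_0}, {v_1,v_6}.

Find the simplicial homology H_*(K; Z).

H_0 ≅ Z,  H_1 ≅ Z^3.

Fix the vertex order v_0 < v_1 < v_2 < v_3 < v_4 < v_5 < v_6 and write every simplex with vertices in increasing order. Then dim K = 1 and the simplices of K are:

  0-simplices (7): [v_0], [v_1], [v_2], [v_3], [v_4], [v_5], [v_6]
  1-simplices (9): [v_0,v_1], [v_0,v_2], [v_1,v_2], [v_1,v_3], [v_1,v_4], [v_1,v_5], [v_1,v_6], [v_3,v_5], [v_4,v_6]

giving chain groups C_0 ≅ Z^7, C_1 ≅ Z^9.

Boundary ∂_1: C_1 → C_0 sends each edge [p,q] (with p < q) to q − p. For instance
  ∂[v_1,v_3] = [v_3] − [v_1].
The 7×9 boundary matrix has rank 6 and Smith normal form diag(1,1,1,1,1,1).

Computing H_k = (kernel of ∂_k) / (image of ∂_{k+1}):

  H_0: rank C_0 − rank ∂_1 = 7 − 6 = 1, and the invariant factors of ∂_1 are all 1, so H_0 ≅ Z.
  H_1: rank ker ∂_1 − rank ∂_2 = (9 − 6) − 0 = 3, and there is no ∂_2, so H_1 ≅ Z^3.

As a check, the Euler characteristic is 7 − 9 = -2, which agrees with 1 − 3 = -2.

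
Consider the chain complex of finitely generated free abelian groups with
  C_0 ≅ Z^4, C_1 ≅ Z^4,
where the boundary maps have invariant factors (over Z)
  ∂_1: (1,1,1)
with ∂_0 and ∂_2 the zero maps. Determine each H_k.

H_0 ≅ Z,  H_1 ≅ Z.

H_0: b_0 = 4 − 0 − 3 = 1; torsion from ∂_1 factors > 1: none. So H_0 ≅ Z.
H_1: b_1 = 4 − 3 − 0 = 1; torsion from ∂_2 factors > 1: none. So H_1 ≅ Z.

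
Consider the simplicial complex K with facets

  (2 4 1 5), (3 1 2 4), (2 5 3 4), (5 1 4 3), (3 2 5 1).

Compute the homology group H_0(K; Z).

H_0 ≅ Z.

We work with the vertex ordering 1 < 2 < 3 < 4 < 5. The simplices of K, each written with vertices in increasing order, are:

  0-simplices (5): [1], [2], [3], [4], [5]
  1-simplices (10): [1,2], [1,3], [1,4], [1,5], [2,3], [2,4], [2,5], [3,4], [3,5], [4,5]
  2-simplices (10): [1,2,3], [1,2,4], [1,2,5], [1,3,4], [1,3,5], [1,4,5], [2,3,4], [2,3,5], [2,4,5], [3,4,5]
  3-simplices (5): [1,2,3,4], [1,2,3,5], [1,2,4,5], [1,3,4,5], [2,3,4,5]

Hence C_0 ≅ Z^5, C_1 ≅ Z^10, C_2 ≅ Z^10, C_3 ≅ Z^5.

Boundary ∂_1: C_1 → C_0 is given by ∂[p,q] = [q] − [p].
The 5×10 boundary matrix has rank 4 and Smith normal form diag(1,1,1,1).

∂_2: C_2 → C_1 maps a triangle to the signed sum of its edges. For instance
  ∂[1,2,3] = [2,3] − [1,3] + [1,2],
  ∂[1,2,5] = [2,5] − [1,5] + [1,2].
The 10×10 boundary matrix has rank 6 and Smith normal form diag(1,1,1,1,1,1).

∂_3: C_3 → C_2 sends each 3-simplex σ to the alternating sum Σ_i (−1)^i (σ with its i-th vertex removed). For instance
  ∂[1,2,3,4] = [2,3,4] − [1,3,4] + [1,2,4] − [1,2,3],
  ∂[1,3,4,5] = [3,4,5] − [1,4,5] + [1,3,5] − [1,3,4].
This gives a 10×5 integer matrix of rank 4; reducing to Smith normal form yields diagonal entries (1,1,1,1).

Computing H_k = (kernel of ∂_k) / (image of ∂_{k+1}):

  H_0: rank C_0 − rank ∂_1 = 5 − 4 = 1, and the invariant factors of ∂_1 are all 1, so H_0 ≅ Z.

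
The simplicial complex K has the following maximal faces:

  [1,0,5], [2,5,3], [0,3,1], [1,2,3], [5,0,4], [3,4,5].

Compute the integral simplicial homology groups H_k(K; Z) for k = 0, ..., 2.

H_0 ≅ Z,  H_1 ≅ Z,  H_2 = 0.

Take the total order 0 < 1 < 2 < 3 < 4 < 5 on the vertex set. Then K (dimension 2) consists of the simplices:

  0-simplices (6): [0], [1], [2], [3], [4], [5]
  1-simplices (12): [0,1], [0,3], [0,4], [0,5], [1,2], [1,3], [1,5], [2,3], [2,5], [3,4], [3,5], [4,5]
  2-simplices (6): [0,1,3], [0,1,5], [0,4,5], [1,2,3], [2,3,5], [3,4,5]

Hence C_0 ≅ Z^6, C_1 ≅ Z^12, C_2 ≅ Z^6.

The boundary map ∂_1: C_1 → C_0 maps an edge to its endpoints' difference, ∂[p,q] = q − p. For instance
  ∂[1,2] = [2] − [1].
This gives a 6×12 integer matrix of rank 5; reducing to Smith normal form yields diagonal entries (1,1,1,1,1).

The boundary map ∂_2: C_2 → C_1 acts by ∂[p,q,r] = [q,r] − [p,r] + [p,q]. For instance
  ∂[3,4,5] = [4,5] − [3,5] + [3,4],
  ∂[0,1,3] = [1,3] − [0,3] + [0,1].
This gives a 12×6 integer matrix of rank 6; reducing to Smith normal form yields diagonal entries (1,1,1,1,1,1).

Reading off H_k = ker ∂_k / im ∂_{k+1}:

  H_0: rank C_0 − rank ∂_1 = 6 − 5 = 1, and the invariant factors of ∂_1 are all 1, so H_0 = Z.
  H_1: rank ker ∂_1 − rank ∂_2 = (12 − 5) − 6 = 1, and the invariant factors of ∂_2 are all 1, so H_1 = Z.
  H_2: rank ker ∂_2 − rank ∂_3 = (6 − 6) − 0 = 0, and there is no ∂_3, so H_2 = 0.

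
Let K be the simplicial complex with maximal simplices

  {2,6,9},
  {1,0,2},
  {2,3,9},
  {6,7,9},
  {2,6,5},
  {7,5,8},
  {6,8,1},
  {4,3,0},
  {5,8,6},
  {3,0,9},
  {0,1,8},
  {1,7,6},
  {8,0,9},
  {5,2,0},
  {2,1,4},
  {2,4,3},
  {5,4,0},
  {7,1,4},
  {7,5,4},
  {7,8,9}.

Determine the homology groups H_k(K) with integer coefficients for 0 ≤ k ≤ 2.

H_0 = Z,  H_1 = Z ⊕ Z/2,  H_2 = 0.

K has 10 vertices, 30 edges, 20 triangles.
rank ∂_0 = 0, rank ∂_1 = 9 ⇒ b_0 = 10 − 0 − 9 = 1; all invariant factors of ∂_1 are 1 so no torsion. So H_0 ≅ Z.
rank ∂_1 = 9, rank ∂_2 = 20 ⇒ b_1 = 30 − 9 − 20 = 1; ∂_2 has invariant factor(s) [2] giving torsion. So H_1 ≅ Z ⊕ Z/2.
rank ∂_2 = 20, rank ∂_3 = 0 ⇒ b_2 = 20 − 20 − 0 = 0. So H_2 ≅ 0.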